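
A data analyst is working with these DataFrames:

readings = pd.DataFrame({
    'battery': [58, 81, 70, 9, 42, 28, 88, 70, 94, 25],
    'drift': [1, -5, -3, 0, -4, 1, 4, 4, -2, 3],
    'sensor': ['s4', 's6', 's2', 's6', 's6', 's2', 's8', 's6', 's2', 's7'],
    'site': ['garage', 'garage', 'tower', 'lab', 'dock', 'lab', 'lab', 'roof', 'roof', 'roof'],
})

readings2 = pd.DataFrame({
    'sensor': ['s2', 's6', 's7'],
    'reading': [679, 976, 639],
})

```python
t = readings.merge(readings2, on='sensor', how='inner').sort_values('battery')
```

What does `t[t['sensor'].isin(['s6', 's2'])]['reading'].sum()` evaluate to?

merge on 'sensor' (how='inner') → 8 rows:
   battery  drift sensor    site  reading
0       81     -5     s6  garage      976
1       70     -3     s2   tower      679
2        9      0     s6     lab      976
3       42     -4     s6    dock      976
4       28      1     s2     lab      679
5       70      4     s6    roof      976
6       94     -2     s2    roof      679
7       25      3     s7    roof      639
sort by battery:
   battery  drift sensor    site  reading
2        9      0     s6     lab      976
7       25      3     s7    roof      639
4       28      1     s2     lab      679
3       42     -4     s6    dock      976
1       70     -3     s2   tower      679
5       70      4     s6    roof      976
0       81     -5     s6  garage      976
6       94     -2     s2    roof      679
filter rows where sensor in ['s6', 's2']:
   battery  drift sensor    site  reading
2        9      0     s6     lab      976
4       28      1     s2     lab      679
3       42     -4     s6    dock      976
1       70     -3     s2   tower      679
5       70      4     s6    roof      976
0       81     -5     s6  garage      976
6       94     -2     s2    roof      679
Then the sum of column 'reading': 5941

5941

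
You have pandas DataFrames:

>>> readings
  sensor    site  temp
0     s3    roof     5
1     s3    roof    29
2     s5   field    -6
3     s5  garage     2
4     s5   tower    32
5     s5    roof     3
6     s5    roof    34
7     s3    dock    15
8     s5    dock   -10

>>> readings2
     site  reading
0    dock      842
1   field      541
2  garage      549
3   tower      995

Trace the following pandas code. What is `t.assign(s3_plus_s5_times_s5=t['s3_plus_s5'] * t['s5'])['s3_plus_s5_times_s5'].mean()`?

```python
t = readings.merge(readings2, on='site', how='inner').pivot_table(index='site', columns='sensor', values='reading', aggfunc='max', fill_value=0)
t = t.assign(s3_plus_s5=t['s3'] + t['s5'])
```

750508.75

merge on 'site' (how='inner') → 5 rows:
  sensor    site  temp  reading
0     s5   field    -6      541
1     s5  garage     2      549
2     s5   tower    32      995
3     s3    dock    15      842
4     s5    dock   -10      842
pivot: rows=site, cols=sensor, max(reading):
sensor   s3   s5
site            
dock    842  842
field     0  541
garage    0  549
tower     0  995
add column s3_plus_s5 = t['s3'] + t['s5']:
sensor   s3   s5  s3_plus_s5
site                        
dock    842  842        1684
field     0  541         541
garage    0  549         549
tower     0  995         995
add column s3_plus_s5_times_s5 = t['s3_plus_s5'] * t['s5']:
sensor   s3   s5  s3_plus_s5  s3_plus_s5_times_s5
site                                             
dock    842  842        1684              1417928
field     0  541         541               292681
garage    0  549         549               301401
tower     0  995         995               990025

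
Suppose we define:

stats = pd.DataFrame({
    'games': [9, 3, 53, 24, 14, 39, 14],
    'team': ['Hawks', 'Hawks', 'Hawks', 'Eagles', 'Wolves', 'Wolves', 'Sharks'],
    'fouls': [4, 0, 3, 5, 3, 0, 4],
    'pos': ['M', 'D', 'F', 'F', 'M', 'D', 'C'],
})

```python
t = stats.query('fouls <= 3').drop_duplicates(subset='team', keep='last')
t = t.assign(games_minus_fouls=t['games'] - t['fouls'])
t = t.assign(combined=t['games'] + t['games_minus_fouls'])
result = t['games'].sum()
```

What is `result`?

92

filter rows where fouls <= 3:
   games    team  fouls pos
1      3   Hawks      0   D
2     53   Hawks      3   F
4     14  Wolves      3   M
5     39  Wolves      0   D
drop duplicate team (keep=last):
   games    team  fouls pos
2     53   Hawks      3   F
5     39  Wolves      0   D
add column games_minus_fouls = t['games'] - t['fouls']:
   games    team  fouls pos  games_minus_fouls
2     53   Hawks      3   F                 50
5     39  Wolves      0   D                 39
add column combined = t['games'] + t['games_minus_fouls']:
   games    team  fouls pos  games_minus_fouls  combined
2     53   Hawks      3   F                 50       103
5     39  Wolves      0   D                 39        78
Reading off the sum of column 'games', we get 92.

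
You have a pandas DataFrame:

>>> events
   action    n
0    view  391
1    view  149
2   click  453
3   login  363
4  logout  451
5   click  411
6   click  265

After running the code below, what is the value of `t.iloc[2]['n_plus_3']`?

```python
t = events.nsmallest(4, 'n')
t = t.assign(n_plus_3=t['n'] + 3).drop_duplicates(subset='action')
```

take 4 rows with smallest n:
  action    n
1   view  149
6  click  265
3  login  363
0   view  391
add column n_plus_3 = t['n'] + 3:
  action    n  n_plus_3
1   view  149       152
6  click  265       268
3  login  363       366
0   view  391       394
drop duplicate action (keep=first):
  action    n  n_plus_3
1   view  149       152
6  click  265       268
3  login  363       366
Finally, value at position 2, column 'n_plus_3' = 366.

366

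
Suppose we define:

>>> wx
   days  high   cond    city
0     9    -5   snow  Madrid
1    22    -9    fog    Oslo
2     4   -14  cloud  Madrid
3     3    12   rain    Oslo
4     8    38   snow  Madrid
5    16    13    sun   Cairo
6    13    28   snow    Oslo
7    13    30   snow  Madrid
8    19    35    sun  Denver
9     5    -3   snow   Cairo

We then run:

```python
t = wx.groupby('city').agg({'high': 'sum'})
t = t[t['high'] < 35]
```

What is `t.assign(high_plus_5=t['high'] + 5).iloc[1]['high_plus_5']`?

group by city, sum of high:
        high
city        
Cairo     10
Denver    35
Madrid    49
Oslo      31
filter rows where high < 35:
       high
city       
Cairo    10
Oslo     31
add column high_plus_5 = t['high'] + 5:
       high  high_plus_5
city                    
Cairo    10           15
Oslo     31           36
The value at position 1, column 'high_plus_5' is 36.

36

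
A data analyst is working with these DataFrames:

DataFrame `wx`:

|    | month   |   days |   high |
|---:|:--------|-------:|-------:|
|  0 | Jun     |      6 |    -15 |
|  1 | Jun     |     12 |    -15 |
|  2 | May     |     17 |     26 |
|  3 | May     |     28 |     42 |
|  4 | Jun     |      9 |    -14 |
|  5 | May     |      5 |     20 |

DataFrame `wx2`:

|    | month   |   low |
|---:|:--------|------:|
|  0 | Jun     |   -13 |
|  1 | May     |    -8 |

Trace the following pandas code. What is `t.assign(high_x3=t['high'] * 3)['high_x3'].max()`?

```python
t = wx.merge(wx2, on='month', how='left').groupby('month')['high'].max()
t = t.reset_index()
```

merge on 'month' (how='left') → 6 rows:
  month  days  high  low
0   Jun     6   -15  -13
1   Jun    12   -15  -13
2   May    17    26   -8
3   May    28    42   -8
4   Jun     9   -14  -13
5   May     5    20   -8
group by month, max of high:
month
Jun   -14
May    42
Name: high, dtype: int64
reset_index():
  month  high
0   Jun   -14
1   May    42
add column high_x3 = t['high'] * 3:
  month  high  high_x3
0   Jun   -14      -42
1   May    42      126
Hence 126.

126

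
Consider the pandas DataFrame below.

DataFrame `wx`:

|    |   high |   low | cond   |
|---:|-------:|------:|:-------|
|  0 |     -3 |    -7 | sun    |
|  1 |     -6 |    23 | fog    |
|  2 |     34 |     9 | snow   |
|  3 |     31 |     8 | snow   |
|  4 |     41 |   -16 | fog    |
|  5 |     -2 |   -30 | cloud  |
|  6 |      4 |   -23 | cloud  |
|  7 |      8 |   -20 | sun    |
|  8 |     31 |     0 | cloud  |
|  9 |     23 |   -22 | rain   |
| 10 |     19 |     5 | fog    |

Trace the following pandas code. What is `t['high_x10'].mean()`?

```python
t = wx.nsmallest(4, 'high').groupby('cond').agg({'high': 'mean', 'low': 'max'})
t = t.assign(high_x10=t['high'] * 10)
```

-26.6666666667

take 4 rows with smallest high:
   high  low   cond
1    -6   23    fog
0    -3   -7    sun
5    -2  -30  cloud
6     4  -23  cloud
group by cond: mean(high), max(low):
       high  low
cond            
cloud   1.0  -23
fog    -6.0   23
sun    -3.0   -7
add column high_x10 = t['high'] * 10:
       high  low  high_x10
cond                      
cloud   1.0  -23      10.0
fog    -6.0   23     -60.0
sun    -3.0   -7     -30.0
Hence -26.6666666667.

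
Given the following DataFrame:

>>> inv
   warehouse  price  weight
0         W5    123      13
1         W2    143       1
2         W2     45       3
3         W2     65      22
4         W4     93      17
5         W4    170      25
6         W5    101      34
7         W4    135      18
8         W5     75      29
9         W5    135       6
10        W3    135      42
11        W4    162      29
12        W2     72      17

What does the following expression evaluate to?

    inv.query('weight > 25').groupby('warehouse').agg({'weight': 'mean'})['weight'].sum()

filter rows where weight > 25:
   warehouse  price  weight
6         W5    101      34
8         W5     75      29
10        W3    135      42
11        W4    162      29
group by warehouse, mean of weight:
           weight
warehouse        
W3           42.0
W4           29.0
W5           31.5

102.5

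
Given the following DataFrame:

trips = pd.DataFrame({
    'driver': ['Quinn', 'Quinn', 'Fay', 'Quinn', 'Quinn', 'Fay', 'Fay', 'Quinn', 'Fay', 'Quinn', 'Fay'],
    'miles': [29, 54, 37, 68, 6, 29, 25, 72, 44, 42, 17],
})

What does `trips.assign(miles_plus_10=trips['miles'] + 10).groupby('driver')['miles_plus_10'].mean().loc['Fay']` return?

40.4

add column miles_plus_10 = trips['miles'] + 10:
   driver  miles  miles_plus_10
0   Quinn     29             39
1   Quinn     54             64
2     Fay     37             47
3   Quinn     68             78
4   Quinn      6             16
5     Fay     29             39
6     Fay     25             35
7   Quinn     72             82
8     Fay     44             54
9   Quinn     42             52
10    Fay     17             27
group by driver, mean of miles_plus_10:
driver
Fay      40.400000
Quinn    55.166667
Name: miles_plus_10, dtype: float64
Hence 40.4.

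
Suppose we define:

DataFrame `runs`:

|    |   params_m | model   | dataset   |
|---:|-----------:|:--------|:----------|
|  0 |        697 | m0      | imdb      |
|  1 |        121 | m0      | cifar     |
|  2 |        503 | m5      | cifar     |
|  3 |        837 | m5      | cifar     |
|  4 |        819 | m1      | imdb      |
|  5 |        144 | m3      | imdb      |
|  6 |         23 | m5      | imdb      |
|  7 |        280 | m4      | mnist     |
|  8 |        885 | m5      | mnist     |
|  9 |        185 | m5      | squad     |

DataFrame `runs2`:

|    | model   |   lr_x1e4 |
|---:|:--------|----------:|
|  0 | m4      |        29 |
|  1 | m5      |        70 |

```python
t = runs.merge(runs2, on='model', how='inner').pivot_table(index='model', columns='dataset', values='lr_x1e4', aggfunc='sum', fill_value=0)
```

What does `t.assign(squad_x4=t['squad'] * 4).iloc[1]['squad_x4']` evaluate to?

merge on 'model' (how='inner') → 6 rows:
   params_m model dataset  lr_x1e4
0       503    m5   cifar       70
1       837    m5   cifar       70
2        23    m5    imdb       70
3       280    m4   mnist       29
4       885    m5   mnist       70
5       185    m5   squad       70
pivot: rows=model, cols=dataset, sum(lr_x1e4):
dataset  cifar  imdb  mnist  squad
model                             
m4           0     0     29      0
m5         140    70     70     70
add column squad_x4 = t['squad'] * 4:
dataset  cifar  imdb  mnist  squad  squad_x4
model                                       
m4           0     0     29      0         0
m5         140    70     70     70       280
So iloc[1]['squad_x4'] = 280.

280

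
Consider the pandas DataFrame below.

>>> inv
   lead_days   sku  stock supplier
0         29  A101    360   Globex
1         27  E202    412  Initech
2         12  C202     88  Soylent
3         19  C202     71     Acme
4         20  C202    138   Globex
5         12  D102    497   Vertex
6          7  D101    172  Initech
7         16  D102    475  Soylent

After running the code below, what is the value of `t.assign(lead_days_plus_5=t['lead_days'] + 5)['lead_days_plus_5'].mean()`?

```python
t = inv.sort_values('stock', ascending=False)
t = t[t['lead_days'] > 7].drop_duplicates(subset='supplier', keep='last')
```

sort by stock descending:
   lead_days   sku  stock supplier
5         12  D102    497   Vertex
7         16  D102    475  Soylent
1         27  E202    412  Initech
0         29  A101    360   Globex
6          7  D101    172  Initech
4         20  C202    138   Globex
2         12  C202     88  Soylent
3         19  C202     71     Acme
filter rows where lead_days > 7:
   lead_days   sku  stock supplier
5         12  D102    497   Vertex
7         16  D102    475  Soylent
1         27  E202    412  Initech
0         29  A101    360   Globex
4         20  C202    138   Globex
2         12  C202     88  Soylent
3         19  C202     71     Acme
drop duplicate supplier (keep=last):
   lead_days   sku  stock supplier
5         12  D102    497   Vertex
1         27  E202    412  Initech
4         20  C202    138   Globex
2         12  C202     88  Soylent
3         19  C202     71     Acme
add column lead_days_plus_5 = t['lead_days'] + 5:
   lead_days   sku  stock supplier  lead_days_plus_5
5         12  D102    497   Vertex                17
1         27  E202    412  Initech                32
4         20  C202    138   Globex                25
2         12  C202     88  Soylent                17
3         19  C202     71     Acme                24
Finally, mean of column 'lead_days_plus_5' = 23.0.

23.0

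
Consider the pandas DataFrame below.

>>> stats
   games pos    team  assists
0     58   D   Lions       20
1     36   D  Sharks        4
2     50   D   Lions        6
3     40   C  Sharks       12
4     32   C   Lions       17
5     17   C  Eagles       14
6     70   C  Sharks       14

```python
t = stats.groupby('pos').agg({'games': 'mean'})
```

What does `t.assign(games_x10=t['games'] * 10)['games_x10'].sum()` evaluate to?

group by pos, mean of games:
     games
pos       
C    39.75
D    48.00
add column games_x10 = t['games'] * 10:
     games  games_x10
pos                  
C    39.75      397.5
D    48.00      480.0

877.5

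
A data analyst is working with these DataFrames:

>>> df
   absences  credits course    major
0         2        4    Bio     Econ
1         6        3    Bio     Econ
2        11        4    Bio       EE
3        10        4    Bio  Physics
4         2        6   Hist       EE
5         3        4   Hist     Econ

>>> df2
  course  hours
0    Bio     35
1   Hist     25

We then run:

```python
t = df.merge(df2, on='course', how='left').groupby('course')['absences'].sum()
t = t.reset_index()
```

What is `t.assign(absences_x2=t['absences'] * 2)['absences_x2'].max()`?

merge on 'course' (how='left') → 6 rows:
   absences  credits course    major  hours
0         2        4    Bio     Econ     35
1         6        3    Bio     Econ     35
2        11        4    Bio       EE     35
3        10        4    Bio  Physics     35
4         2        6   Hist       EE     25
5         3        4   Hist     Econ     25
group by course, sum of absences:
course
Bio     29
Hist     5
Name: absences, dtype: int64
reset_index():
  course  absences
0    Bio        29
1   Hist         5
add column absences_x2 = t['absences'] * 2:
  course  absences  absences_x2
0    Bio        29           58
1   Hist         5           10
max of column 'absences_x2' → 58

58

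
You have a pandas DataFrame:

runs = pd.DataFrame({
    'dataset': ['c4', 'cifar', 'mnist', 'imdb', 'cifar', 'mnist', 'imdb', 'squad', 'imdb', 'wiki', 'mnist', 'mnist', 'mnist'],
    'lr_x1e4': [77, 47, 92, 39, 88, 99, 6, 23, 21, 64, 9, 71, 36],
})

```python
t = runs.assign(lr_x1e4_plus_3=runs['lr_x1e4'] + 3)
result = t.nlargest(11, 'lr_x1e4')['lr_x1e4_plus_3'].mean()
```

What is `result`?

62.7272727273

add column lr_x1e4_plus_3 = runs['lr_x1e4'] + 3:
   dataset  lr_x1e4  lr_x1e4_plus_3
0       c4       77              80
1    cifar       47              50
2    mnist       92              95
3     imdb       39              42
4    cifar       88              91
5    mnist       99             102
6     imdb        6               9
7    squad       23              26
8     imdb       21              24
9     wiki       64              67
10   mnist        9              12
11   mnist       71              74
12   mnist       36              39
take 11 rows with largest lr_x1e4:
   dataset  lr_x1e4  lr_x1e4_plus_3
5    mnist       99             102
2    mnist       92              95
4    cifar       88              91
0       c4       77              80
11   mnist       71              74
9     wiki       64              67
1    cifar       47              50
3     imdb       39              42
12   mnist       36              39
7    squad       23              26
8     imdb       21              24
So mean() = 62.7272727273.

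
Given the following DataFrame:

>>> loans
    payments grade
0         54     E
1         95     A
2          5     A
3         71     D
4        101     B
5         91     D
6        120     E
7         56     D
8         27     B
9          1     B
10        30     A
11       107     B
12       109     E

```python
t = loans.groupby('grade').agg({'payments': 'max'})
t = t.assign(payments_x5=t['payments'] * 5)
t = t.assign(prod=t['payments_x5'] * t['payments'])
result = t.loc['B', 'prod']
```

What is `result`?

57245

group by grade, max of payments:
       payments
grade          
A            95
B           107
D            91
E           120
add column payments_x5 = t['payments'] * 5:
       payments  payments_x5
grade                       
A            95          475
B           107          535
D            91          455
E           120          600
add column prod = t['payments_x5'] * t['payments']:
       payments  payments_x5   prod
grade                              
A            95          475  45125
B           107          535  57245
D            91          455  41405
E           120          600  72000
The value at row 'B', column 'prod' is 57245.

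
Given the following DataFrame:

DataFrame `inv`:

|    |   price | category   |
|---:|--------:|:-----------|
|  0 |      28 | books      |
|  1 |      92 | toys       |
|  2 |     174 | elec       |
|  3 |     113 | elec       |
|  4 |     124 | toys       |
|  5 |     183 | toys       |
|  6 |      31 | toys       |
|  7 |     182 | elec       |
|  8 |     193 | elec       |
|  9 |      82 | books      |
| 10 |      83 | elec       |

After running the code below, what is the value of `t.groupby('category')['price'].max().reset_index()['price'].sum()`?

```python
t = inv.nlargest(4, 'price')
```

take 4 rows with largest price:
   price category
8    193     elec
5    183     toys
7    182     elec
2    174     elec
group by category, max of price:
category
elec    193
toys    183
Name: price, dtype: int64
reset_index():
  category  price
0     elec    193
1     toys    183
Finally, sum of column 'price' = 376.

376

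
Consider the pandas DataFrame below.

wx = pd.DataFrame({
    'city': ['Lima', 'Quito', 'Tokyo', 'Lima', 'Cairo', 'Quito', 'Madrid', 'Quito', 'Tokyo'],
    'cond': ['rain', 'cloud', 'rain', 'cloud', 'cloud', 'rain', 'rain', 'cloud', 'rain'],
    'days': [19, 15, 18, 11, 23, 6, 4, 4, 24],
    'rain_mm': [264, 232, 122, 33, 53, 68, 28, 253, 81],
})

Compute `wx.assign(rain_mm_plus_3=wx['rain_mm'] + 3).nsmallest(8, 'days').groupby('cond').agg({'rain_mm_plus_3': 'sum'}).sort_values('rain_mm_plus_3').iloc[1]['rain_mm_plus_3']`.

add column rain_mm_plus_3 = wx['rain_mm'] + 3:
     city   cond  days  rain_mm  rain_mm_plus_3
0    Lima   rain    19      264             267
1   Quito  cloud    15      232             235
2   Tokyo   rain    18      122             125
3    Lima  cloud    11       33              36
4   Cairo  cloud    23       53              56
5   Quito   rain     6       68              71
6  Madrid   rain     4       28              31
7   Quito  cloud     4      253             256
8   Tokyo   rain    24       81              84
take 8 rows with smallest days:
     city   cond  days  rain_mm  rain_mm_plus_3
6  Madrid   rain     4       28              31
7   Quito  cloud     4      253             256
5   Quito   rain     6       68              71
3    Lima  cloud    11       33              36
1   Quito  cloud    15      232             235
2   Tokyo   rain    18      122             125
0    Lima   rain    19      264             267
4   Cairo  cloud    23       53              56
group by cond, sum of rain_mm_plus_3:
       rain_mm_plus_3
cond                 
cloud             583
rain              494
sort by rain_mm_plus_3:
       rain_mm_plus_3
cond                 
rain              494
cloud             583
The value at position 1, column 'rain_mm_plus_3' is 583.

583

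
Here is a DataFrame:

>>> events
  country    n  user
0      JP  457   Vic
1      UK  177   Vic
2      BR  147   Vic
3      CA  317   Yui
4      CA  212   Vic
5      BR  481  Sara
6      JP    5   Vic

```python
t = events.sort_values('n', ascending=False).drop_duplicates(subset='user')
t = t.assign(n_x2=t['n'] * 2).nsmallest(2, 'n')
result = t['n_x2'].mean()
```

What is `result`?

774.0

sort by n descending:
  country    n  user
5      BR  481  Sara
0      JP  457   Vic
3      CA  317   Yui
4      CA  212   Vic
1      UK  177   Vic
2      BR  147   Vic
6      JP    5   Vic
drop duplicate user (keep=first):
  country    n  user
5      BR  481  Sara
0      JP  457   Vic
3      CA  317   Yui
add column n_x2 = t['n'] * 2:
  country    n  user  n_x2
5      BR  481  Sara   962
0      JP  457   Vic   914
3      CA  317   Yui   634
take 2 rows with smallest n:
  country    n user  n_x2
3      CA  317  Yui   634
0      JP  457  Vic   914
Hence 774.0.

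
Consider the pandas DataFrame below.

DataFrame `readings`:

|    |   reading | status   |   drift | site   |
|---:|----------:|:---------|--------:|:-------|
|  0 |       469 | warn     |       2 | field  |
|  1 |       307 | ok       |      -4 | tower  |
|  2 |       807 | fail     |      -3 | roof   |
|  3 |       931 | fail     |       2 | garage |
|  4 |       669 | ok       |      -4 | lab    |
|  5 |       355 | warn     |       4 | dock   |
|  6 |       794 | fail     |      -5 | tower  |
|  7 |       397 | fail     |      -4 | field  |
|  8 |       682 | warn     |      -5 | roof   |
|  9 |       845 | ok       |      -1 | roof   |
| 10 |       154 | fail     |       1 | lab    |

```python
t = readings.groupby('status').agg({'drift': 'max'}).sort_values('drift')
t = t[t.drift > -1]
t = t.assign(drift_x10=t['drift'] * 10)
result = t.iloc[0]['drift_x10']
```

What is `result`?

group by status, max of drift:
        drift
status       
fail        2
ok         -1
warn        4
sort by drift:
        drift
status       
ok         -1
fail        2
warn        4
filter rows where drift > -1:
        drift
status       
fail        2
warn        4
add column drift_x10 = t['drift'] * 10:
        drift  drift_x10
status                  
fail        2         20
warn        4         40

20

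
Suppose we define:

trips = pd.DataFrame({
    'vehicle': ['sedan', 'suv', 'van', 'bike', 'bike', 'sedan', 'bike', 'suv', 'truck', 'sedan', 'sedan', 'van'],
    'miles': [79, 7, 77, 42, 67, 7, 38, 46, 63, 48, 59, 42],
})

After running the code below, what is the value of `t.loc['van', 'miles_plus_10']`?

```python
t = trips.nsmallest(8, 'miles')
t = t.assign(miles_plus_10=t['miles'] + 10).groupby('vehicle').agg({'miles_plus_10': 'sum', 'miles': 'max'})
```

take 8 rows with smallest miles:
   vehicle  miles
1      suv      7
5    sedan      7
6     bike     38
3     bike     42
11     van     42
7      suv     46
9    sedan     48
10   sedan     59
add column miles_plus_10 = t['miles'] + 10:
   vehicle  miles  miles_plus_10
1      suv      7             17
5    sedan      7             17
6     bike     38             48
3     bike     42             52
11     van     42             52
7      suv     46             56
9    sedan     48             58
10   sedan     59             69
group by vehicle: sum(miles_plus_10), max(miles):
         miles_plus_10  miles
vehicle                      
bike               100     42
sedan              144     59
suv                 73     46
van                 52     42
value at row 'van', column 'miles_plus_10' → 52

52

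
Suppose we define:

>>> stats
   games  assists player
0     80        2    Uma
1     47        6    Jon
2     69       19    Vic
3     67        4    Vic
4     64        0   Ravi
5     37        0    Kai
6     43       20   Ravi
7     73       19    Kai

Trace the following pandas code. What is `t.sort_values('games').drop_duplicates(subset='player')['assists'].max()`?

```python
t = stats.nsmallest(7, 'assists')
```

take 7 rows with smallest assists:
   games  assists player
4     64        0   Ravi
5     37        0    Kai
0     80        2    Uma
3     67        4    Vic
1     47        6    Jon
2     69       19    Vic
7     73       19    Kai
sort by games:
   games  assists player
5     37        0    Kai
1     47        6    Jon
4     64        0   Ravi
3     67        4    Vic
2     69       19    Vic
7     73       19    Kai
0     80        2    Uma
drop duplicate player (keep=first):
   games  assists player
5     37        0    Kai
1     47        6    Jon
4     64        0   Ravi
3     67        4    Vic
0     80        2    Uma
Then the max of column 'assists': 6

6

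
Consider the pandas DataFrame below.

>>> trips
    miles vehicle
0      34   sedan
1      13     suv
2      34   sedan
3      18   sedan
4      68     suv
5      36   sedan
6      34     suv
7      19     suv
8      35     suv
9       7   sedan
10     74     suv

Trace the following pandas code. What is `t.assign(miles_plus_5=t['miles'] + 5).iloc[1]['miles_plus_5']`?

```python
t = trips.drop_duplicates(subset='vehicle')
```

drop duplicate vehicle (keep=first):
   miles vehicle
0     34   sedan
1     13     suv
add column miles_plus_5 = t['miles'] + 5:
   miles vehicle  miles_plus_5
0     34   sedan            39
1     13     suv            18
Then the value at position 1, column 'miles_plus_5': 18

18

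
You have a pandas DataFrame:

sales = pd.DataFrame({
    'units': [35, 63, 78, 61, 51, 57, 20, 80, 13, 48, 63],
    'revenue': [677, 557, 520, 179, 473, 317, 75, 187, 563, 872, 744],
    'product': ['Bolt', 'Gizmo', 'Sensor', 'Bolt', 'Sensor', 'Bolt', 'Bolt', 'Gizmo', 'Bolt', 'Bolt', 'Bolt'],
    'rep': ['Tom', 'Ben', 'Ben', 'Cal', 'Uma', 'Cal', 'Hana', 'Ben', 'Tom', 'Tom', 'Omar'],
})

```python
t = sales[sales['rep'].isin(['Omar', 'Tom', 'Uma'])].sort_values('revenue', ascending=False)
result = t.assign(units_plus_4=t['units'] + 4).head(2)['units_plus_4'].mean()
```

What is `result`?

59.5

filter rows where rep in ['Omar', 'Tom', 'Uma']:
    units  revenue product   rep
0      35      677    Bolt   Tom
4      51      473  Sensor   Uma
8      13      563    Bolt   Tom
9      48      872    Bolt   Tom
10     63      744    Bolt  Omar
sort by revenue descending:
    units  revenue product   rep
9      48      872    Bolt   Tom
10     63      744    Bolt  Omar
0      35      677    Bolt   Tom
8      13      563    Bolt   Tom
4      51      473  Sensor   Uma
add column units_plus_4 = t['units'] + 4:
    units  revenue product   rep  units_plus_4
9      48      872    Bolt   Tom            52
10     63      744    Bolt  Omar            67
0      35      677    Bolt   Tom            39
8      13      563    Bolt   Tom            17
4      51      473  Sensor   Uma            55
take first 2 rows:
    units  revenue product   rep  units_plus_4
9      48      872    Bolt   Tom            52
10     63      744    Bolt  Omar            67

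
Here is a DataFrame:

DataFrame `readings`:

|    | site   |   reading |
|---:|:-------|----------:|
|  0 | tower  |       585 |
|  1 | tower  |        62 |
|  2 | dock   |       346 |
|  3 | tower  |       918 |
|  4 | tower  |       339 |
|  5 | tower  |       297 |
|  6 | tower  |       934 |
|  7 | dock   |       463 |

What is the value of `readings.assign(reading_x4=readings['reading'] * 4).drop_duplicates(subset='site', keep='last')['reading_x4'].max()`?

3736

add column reading_x4 = readings['reading'] * 4:
    site  reading  reading_x4
0  tower      585        2340
1  tower       62         248
2   dock      346        1384
3  tower      918        3672
4  tower      339        1356
5  tower      297        1188
6  tower      934        3736
7   dock      463        1852
drop duplicate site (keep=last):
    site  reading  reading_x4
6  tower      934        3736
7   dock      463        1852
Taking the max of column 'reading_x4' gives 3736.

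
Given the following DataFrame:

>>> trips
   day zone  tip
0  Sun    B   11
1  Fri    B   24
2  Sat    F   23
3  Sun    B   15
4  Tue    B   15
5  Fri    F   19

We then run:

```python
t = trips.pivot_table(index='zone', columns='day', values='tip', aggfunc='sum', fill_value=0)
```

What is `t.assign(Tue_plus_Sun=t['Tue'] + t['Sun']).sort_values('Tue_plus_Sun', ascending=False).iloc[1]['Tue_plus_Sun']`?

0

pivot: rows=zone, cols=day, sum(tip):
day   Fri  Sat  Sun  Tue
zone                    
B      24    0   26   15
F      19   23    0    0
add column Tue_plus_Sun = t['Tue'] + t['Sun']:
day   Fri  Sat  Sun  Tue  Tue_plus_Sun
zone                                  
B      24    0   26   15            41
F      19   23    0    0             0
sort by Tue_plus_Sun descending:
day   Fri  Sat  Sun  Tue  Tue_plus_Sun
zone                                  
B      24    0   26   15            41
F      19   23    0    0             0
The value at position 1, column 'Tue_plus_Sun' is 0.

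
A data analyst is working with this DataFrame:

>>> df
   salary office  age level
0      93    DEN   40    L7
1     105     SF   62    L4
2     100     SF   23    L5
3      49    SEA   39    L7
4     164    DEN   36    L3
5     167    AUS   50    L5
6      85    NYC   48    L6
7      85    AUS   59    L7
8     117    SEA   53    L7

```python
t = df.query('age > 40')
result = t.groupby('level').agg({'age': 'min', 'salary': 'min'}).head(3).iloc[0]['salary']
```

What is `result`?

105

filter rows where age > 40:
   salary office  age level
1     105     SF   62    L4
5     167    AUS   50    L5
6      85    NYC   48    L6
7      85    AUS   59    L7
8     117    SEA   53    L7
group by level: min(age), min(salary):
       age  salary
level             
L4      62     105
L5      50     167
L6      48      85
L7      53      85
take first 3 rows:
       age  salary
level             
L4      62     105
L5      50     167
L6      48      85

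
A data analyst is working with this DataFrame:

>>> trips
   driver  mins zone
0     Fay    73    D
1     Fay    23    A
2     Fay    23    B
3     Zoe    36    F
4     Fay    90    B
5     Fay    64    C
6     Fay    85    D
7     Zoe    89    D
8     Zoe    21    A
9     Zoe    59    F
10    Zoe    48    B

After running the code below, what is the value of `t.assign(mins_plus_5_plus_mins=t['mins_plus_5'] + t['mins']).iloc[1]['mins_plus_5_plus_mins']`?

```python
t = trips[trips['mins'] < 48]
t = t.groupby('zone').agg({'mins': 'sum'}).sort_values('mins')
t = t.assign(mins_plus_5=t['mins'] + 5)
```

77

filter rows where mins < 48:
  driver  mins zone
1    Fay    23    A
2    Fay    23    B
3    Zoe    36    F
8    Zoe    21    A
group by zone, sum of mins:
      mins
zone      
A       44
B       23
F       36
sort by mins:
      mins
zone      
B       23
F       36
A       44
add column mins_plus_5 = t['mins'] + 5:
      mins  mins_plus_5
zone                   
B       23           28
F       36           41
A       44           49
add column mins_plus_5_plus_mins = t['mins_plus_5'] + t['mins']:
      mins  mins_plus_5  mins_plus_5_plus_mins
zone                                          
B       23           28                     51
F       36           41                     77
A       44           49                     93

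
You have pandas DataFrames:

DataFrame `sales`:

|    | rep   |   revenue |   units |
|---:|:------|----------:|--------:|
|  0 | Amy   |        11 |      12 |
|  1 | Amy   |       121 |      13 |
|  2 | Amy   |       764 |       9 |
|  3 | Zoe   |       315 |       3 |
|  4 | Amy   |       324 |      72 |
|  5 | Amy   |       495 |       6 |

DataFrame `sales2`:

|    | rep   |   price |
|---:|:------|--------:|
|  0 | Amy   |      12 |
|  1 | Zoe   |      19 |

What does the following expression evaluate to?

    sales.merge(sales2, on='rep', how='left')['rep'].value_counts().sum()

merge on 'rep' (how='left') → 6 rows:
   rep  revenue  units  price
0  Amy       11     12     12
1  Amy      121     13     12
2  Amy      764      9     12
3  Zoe      315      3     19
4  Amy      324     72     12
5  Amy      495      6     12
value_counts of rep:
rep
Amy    5
Zoe    1
Name: count, dtype: int64

6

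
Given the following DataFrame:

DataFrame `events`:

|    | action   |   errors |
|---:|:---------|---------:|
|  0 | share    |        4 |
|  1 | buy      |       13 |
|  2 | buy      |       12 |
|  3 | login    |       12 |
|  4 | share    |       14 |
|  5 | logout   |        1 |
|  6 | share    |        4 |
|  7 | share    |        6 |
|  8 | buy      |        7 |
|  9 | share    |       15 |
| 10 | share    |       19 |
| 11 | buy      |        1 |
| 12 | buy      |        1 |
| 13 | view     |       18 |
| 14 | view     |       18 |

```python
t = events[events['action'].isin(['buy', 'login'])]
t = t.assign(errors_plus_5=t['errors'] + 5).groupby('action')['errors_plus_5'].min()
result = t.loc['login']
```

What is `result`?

filter rows where action in ['buy', 'login']:
   action  errors
1     buy      13
2     buy      12
3   login      12
8     buy       7
11    buy       1
12    buy       1
add column errors_plus_5 = t['errors'] + 5:
   action  errors  errors_plus_5
1     buy      13             18
2     buy      12             17
3   login      12             17
8     buy       7             12
11    buy       1              6
12    buy       1              6
group by action, min of errors_plus_5:
action
buy       6
login    17
Name: errors_plus_5, dtype: int64
The value at index 'login' is 17.

17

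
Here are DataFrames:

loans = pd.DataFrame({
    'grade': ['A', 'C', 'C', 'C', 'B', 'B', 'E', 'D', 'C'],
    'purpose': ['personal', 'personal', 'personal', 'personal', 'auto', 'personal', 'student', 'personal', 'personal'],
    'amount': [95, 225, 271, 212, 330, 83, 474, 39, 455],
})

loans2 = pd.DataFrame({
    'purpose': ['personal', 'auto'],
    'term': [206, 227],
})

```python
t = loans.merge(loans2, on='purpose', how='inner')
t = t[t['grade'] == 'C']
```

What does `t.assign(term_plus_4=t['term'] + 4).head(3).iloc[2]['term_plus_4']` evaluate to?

210

merge on 'purpose' (how='inner') → 8 rows:
  grade   purpose  amount  term
0     A  personal      95   206
1     C  personal     225   206
2     C  personal     271   206
3     C  personal     212   206
4     B      auto     330   227
5     B  personal      83   206
6     D  personal      39   206
7     C  personal     455   206
filter rows where grade == 'C':
  grade   purpose  amount  term
1     C  personal     225   206
2     C  personal     271   206
3     C  personal     212   206
7     C  personal     455   206
add column term_plus_4 = t['term'] + 4:
  grade   purpose  amount  term  term_plus_4
1     C  personal     225   206          210
2     C  personal     271   206          210
3     C  personal     212   206          210
7     C  personal     455   206          210
take first 3 rows:
  grade   purpose  amount  term  term_plus_4
1     C  personal     225   206          210
2     C  personal     271   206          210
3     C  personal     212   206          210
Hence 210.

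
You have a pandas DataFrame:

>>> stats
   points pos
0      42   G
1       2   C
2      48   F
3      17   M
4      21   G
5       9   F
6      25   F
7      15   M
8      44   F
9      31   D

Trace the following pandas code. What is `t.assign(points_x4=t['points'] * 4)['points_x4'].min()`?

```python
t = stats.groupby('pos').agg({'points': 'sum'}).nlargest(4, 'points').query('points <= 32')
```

group by pos, sum of points:
     points
pos        
C         2
D        31
F       126
G        63
M        32
take 4 rows with largest points:
     points
pos        
F       126
G        63
M        32
D        31
filter rows where points <= 32:
     points
pos        
M        32
D        31
add column points_x4 = t['points'] * 4:
     points  points_x4
pos                   
M        32        128
D        31        124
Reading off the min of column 'points_x4', we get 124.

124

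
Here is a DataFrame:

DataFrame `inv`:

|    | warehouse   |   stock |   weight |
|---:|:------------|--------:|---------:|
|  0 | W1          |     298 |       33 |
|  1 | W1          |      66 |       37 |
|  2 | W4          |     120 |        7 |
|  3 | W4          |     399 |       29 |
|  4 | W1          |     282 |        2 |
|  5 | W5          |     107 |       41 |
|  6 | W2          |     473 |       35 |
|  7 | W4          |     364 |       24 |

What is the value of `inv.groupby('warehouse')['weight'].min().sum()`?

group by warehouse, min of weight:
warehouse
W1     2
W2    35
W4     7
W5    41
Name: weight, dtype: int64
The sum of the resulting series is 85.

85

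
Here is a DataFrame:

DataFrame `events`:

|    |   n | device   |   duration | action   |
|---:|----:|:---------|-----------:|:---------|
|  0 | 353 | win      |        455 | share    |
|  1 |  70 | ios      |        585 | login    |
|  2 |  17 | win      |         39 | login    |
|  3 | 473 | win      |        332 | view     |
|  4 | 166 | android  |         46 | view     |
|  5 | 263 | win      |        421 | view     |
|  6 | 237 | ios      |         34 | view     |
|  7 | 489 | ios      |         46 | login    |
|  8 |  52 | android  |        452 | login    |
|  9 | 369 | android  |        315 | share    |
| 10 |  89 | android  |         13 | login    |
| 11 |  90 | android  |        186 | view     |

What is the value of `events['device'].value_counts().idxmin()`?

value_counts of device:
device
android    5
win        4
ios        3
Name: count, dtype: int64
Then the label with the smallest value: ios

ios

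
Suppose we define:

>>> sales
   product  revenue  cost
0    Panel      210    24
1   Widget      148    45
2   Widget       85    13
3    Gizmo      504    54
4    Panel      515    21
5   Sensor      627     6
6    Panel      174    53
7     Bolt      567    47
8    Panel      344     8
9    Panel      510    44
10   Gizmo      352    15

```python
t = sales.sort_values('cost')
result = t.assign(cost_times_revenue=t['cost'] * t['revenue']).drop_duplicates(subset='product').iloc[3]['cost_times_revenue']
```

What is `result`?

sort by cost:
   product  revenue  cost
5   Sensor      627     6
8    Panel      344     8
2   Widget       85    13
10   Gizmo      352    15
4    Panel      515    21
0    Panel      210    24
9    Panel      510    44
1   Widget      148    45
7     Bolt      567    47
6    Panel      174    53
3    Gizmo      504    54
add column cost_times_revenue = t['cost'] * t['revenue']:
   product  revenue  cost  cost_times_revenue
5   Sensor      627     6                3762
8    Panel      344     8                2752
2   Widget       85    13                1105
10   Gizmo      352    15                5280
4    Panel      515    21               10815
0    Panel      210    24                5040
9    Panel      510    44               22440
1   Widget      148    45                6660
7     Bolt      567    47               26649
6    Panel      174    53                9222
3    Gizmo      504    54               27216
drop duplicate product (keep=first):
   product  revenue  cost  cost_times_revenue
5   Sensor      627     6                3762
8    Panel      344     8                2752
2   Widget       85    13                1105
10   Gizmo      352    15                5280
7     Bolt      567    47               26649
Then the value at position 3, column 'cost_times_revenue': 5280

5280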